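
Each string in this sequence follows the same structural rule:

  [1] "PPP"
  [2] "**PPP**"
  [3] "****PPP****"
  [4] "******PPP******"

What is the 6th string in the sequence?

Every step adds ** to the front and ** to the end of the previous string.
From ******PPP******, 2 further steps: ******PPP****** → ********PPP******** → (answer).

**********PPP**********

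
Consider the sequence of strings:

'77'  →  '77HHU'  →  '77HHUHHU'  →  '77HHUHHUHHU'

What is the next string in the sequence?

77HHUHHUHHUHHU

Every step adds HHU to the end: s(k+1) = s(k)·HHU.
One more step from 77HHUHHUHHU gives the answer.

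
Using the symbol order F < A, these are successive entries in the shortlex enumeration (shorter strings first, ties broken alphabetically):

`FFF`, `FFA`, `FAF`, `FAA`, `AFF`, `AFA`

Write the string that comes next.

The successor of AFA increments the rightmost position that isn't already A and resets every position after it to F.

AAF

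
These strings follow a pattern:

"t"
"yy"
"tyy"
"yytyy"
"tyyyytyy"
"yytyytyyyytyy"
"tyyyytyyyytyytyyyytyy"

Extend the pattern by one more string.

yytyytyyyytyytyyyytyyyytyytyyyytyy

This is a Fibonacci-style word recurrence s(k) = s(k−2)·s(k−1): e.g. t·yy = tyy.
The next term joins yytyytyyyytyy and tyyyytyyyytyytyyyytyy.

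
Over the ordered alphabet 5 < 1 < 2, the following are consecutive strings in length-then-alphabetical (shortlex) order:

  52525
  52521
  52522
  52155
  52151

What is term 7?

Advancing 2 positions from 52151 through 52151 → 52152 reaches term 7.

52115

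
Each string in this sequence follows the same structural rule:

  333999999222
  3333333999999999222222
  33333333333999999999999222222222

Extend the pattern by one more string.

Each string has the form 3^{4n-1} 9^{3n+3} 2^{3n} (n = 1, 2, …).
Setting n = 4 gives 15, 15, 12 characters in each block.

333333333333333999999999999999222222222222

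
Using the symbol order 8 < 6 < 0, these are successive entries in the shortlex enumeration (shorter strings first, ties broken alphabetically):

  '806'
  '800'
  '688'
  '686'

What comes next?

Treat 686 as a base-3 numeral over the given alphabet and add one, carrying through any trailing 0's.

680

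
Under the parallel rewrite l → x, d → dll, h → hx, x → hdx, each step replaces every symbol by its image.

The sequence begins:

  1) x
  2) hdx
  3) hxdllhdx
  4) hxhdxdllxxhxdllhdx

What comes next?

Replace each of the 18 characters of hxhdxdllxxhxdllhdx in place — hx hdx hx dll hdx dll x x hdx hdx hx hdx dll x x hx dll hdx — and concatenate.

hxhdxhxdllhdxdllxxhdxhdxhxhdxdllxxhxdllhdx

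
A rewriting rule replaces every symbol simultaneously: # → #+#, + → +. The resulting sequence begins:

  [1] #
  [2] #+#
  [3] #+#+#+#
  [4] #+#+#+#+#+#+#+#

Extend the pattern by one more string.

#+#+#+#+#+#+#+#+#+#+#+#+#+#+#+#

φ(#+#+#+#+#+#+#+#) expands symbol-by-symbol to #+# + #+# + #+# + #+# + #+# + #+# + #+# + #+#; joining the 15 pieces gives the next term.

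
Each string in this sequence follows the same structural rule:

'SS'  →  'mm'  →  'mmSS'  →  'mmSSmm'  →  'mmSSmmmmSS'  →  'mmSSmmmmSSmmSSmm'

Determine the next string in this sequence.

From term 3 onward, concatenate the last term with the second-to-last: mm·SS = mmSS, mmSS·mm = mmSSmm, …
The next term joins mmSSmmmmSSmmSSmm and mmSSmmmmSS.

mmSSmmmmSSmmSSmmmmSSmmmmSS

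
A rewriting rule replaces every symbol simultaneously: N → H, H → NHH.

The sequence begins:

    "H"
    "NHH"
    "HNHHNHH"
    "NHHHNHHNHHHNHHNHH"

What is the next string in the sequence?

HNHHNHHNHHHNHHNHHHNHHNHHNHHHNHHNHHHNHHNHH

Applying the rule to each of the 17 symbols of NHHHNHHNHHHNHHNHH gives the pieces H NHH NHH NHH H NHH NHH H NHH NHH NHH H NHH NHH H NHH NHH, which concatenate to the answer.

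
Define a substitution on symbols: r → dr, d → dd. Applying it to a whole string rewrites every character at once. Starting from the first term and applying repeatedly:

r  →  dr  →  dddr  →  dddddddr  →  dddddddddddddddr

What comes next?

dddddddddddddddddddddddddddddddr

φ(dddddddddddddddr) expands symbol-by-symbol to dd dd dd dd dd dd dd dd dd dd dd dd dd dd dd dr; joining the 16 pieces gives the next term.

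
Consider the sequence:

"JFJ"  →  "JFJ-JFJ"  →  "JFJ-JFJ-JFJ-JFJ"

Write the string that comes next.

JFJ-JFJ-JFJ-JFJ-JFJ-JFJ-JFJ-JFJ

Each string is two copies of the previous one joined by '-'.
So the next term is two copies of JFJ-JFJ-JFJ-JFJ with '-' between the halves.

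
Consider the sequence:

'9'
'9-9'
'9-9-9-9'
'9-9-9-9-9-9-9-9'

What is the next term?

Every step duplicates the string with '-' between the halves.
Doubling 9-9-9-9-9-9-9-9 with '-' between the halves:

9-9-9-9-9-9-9-9-9-9-9-9-9-9-9-9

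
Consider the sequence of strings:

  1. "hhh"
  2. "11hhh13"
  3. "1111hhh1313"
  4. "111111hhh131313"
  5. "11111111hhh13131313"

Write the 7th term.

111111111111hhh131313131313

Each term wraps the previous one in 11 on the left and 13 on the right.
From 11111111hhh13131313, 2 further steps: 11111111hhh13131313 → 1111111111hhh1313131313 → (answer).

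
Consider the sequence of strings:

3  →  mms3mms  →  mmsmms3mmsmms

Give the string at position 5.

mmsmmsmmsmms3mmsmmsmmsmms

Each term wraps the previous one in mms on the left and mms on the right.
From mmsmms3mmsmms, 2 further steps: mmsmms3mmsmms → mmsmmsmms3mmsmmsmms → (answer).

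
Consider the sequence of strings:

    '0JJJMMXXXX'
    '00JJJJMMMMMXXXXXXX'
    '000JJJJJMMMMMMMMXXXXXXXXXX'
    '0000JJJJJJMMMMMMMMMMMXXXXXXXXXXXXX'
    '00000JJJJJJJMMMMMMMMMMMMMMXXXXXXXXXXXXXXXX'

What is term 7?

0000000JJJJJJJJJMMMMMMMMMMMMMMMMMMMMXXXXXXXXXXXXXXXXXXXXXX

The n-th term is n 0's then n+2 J's then 3n-1 M's then 3n+1 X's (n = 1, 2, …).
At n = 7 the blocks have lengths 7, 9, 20, 22.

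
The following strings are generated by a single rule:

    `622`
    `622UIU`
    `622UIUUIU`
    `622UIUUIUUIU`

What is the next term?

Every step adds UIU to the end: s(k+1) = s(k)·UIU.
So the next term is 622UIUUIUUIU·UIU.

622UIUUIUUIUUIU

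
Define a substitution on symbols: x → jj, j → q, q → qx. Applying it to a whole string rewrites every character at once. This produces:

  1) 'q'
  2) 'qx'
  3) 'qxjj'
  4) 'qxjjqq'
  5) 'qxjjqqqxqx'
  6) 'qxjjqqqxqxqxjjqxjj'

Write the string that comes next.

φ(qxjjqqqxqxqxjjqxjj) expands symbol-by-symbol to qx jj q q qx qx qx jj qx jj qx jj q q qx jj q q; joining the 18 pieces gives the next term.

qxjjqqqxqxqxjjqxjjqxjjqqqxjjqq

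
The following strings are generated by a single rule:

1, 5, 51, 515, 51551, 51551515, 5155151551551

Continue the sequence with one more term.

This is a Fibonacci-style word recurrence s(k) = s(k−1)·s(k−2): e.g. 5·1 = 51.
The next term joins 5155151551551 and 51551515.

515515155155151551515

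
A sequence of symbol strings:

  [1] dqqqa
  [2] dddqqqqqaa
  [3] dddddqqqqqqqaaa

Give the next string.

The n-th term is 2n-1 d's then 2n+1 q's then n a's (n = 1, 2, …).
Setting n = 4 gives 7, 9, 4 characters in each block.

dddddddqqqqqqqqqaaaa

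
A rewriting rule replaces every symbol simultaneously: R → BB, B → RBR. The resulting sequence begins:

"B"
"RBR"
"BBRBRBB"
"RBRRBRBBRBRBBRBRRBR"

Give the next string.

BBRBRBBBBRBRBBRBRRBRBBRBRBBRBRRBRBBRBRBBBBRBRBB

Applying the rule to each of the 19 symbols of RBRRBRBBRBRBBRBRRBR gives the pieces BB RBR BB BB RBR BB RBR RBR BB RBR BB RBR RBR BB RBR BB BB RBR BB, which concatenate to the answer.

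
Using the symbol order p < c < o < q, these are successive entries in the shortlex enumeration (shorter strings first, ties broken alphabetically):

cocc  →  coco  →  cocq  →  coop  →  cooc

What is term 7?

cooq

Continuing the enumeration 2 steps past cooc: cooc → cooo → (answer).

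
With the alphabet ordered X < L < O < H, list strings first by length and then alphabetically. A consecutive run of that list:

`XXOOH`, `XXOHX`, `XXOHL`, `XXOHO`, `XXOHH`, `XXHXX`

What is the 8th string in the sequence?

XXHXO

Stepping forward 2 times from XXHXX: XXHXX → XXHXL, then the target.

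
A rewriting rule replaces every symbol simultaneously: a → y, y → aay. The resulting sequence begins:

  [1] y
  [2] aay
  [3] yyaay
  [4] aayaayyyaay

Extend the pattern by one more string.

Rewriting each symbol of aayaayyyaay: a→y, a→y, y→aay, a→y, a→y, y→aay, y→aay, y→aay, a→y, a→y, y→aay, which concatenates to y y aay y y aay aay aay y y aay.

yyaayyyaayaayaayyyaay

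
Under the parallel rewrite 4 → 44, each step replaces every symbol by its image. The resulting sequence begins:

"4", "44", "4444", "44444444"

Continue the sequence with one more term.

4444444444444444

Rewriting each symbol of 44444444: 4→44, 4→44, 4→44, 4→44, 4→44, 4→44, 4→44, 4→44, which concatenates to 44 44 44 44 44 44 44 44.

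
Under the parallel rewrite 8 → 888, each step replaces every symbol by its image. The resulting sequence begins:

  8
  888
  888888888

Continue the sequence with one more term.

Expanding 888888888: 8→888, 8→888, 8→888, 8→888, 8→888, 8→888, 8→888, 8→888, 8→888. Concatenated: 888 888 888 888 888 888 888 888 888.

888888888888888888888888888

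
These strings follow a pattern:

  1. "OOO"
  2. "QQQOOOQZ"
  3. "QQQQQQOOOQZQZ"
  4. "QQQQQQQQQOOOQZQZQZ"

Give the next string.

QQQQQQQQQQQQOOOQZQZQZQZ

Every step adds QQQ to the front and QZ to the end of the previous string.
One more step from QQQQQQQQQOOOQZQZQZ gives the answer.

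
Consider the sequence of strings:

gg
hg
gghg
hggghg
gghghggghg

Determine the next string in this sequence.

hggghggghghggghg

Each term (from the third on) is the two preceding terms concatenated in order: term 3 = gg·hg = gghg.
Continuing: hggghg · gghghggghg gives term 6.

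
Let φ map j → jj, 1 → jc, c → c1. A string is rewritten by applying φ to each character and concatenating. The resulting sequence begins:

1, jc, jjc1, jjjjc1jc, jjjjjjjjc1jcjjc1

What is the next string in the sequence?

Replace each of the 16 characters of jjjjjjjjc1jcjjc1 in place — jj jj jj jj jj jj jj jj c1 jc jj c1 jj jj c1 jc — and concatenate.

jjjjjjjjjjjjjjjjc1jcjjc1jjjjc1jc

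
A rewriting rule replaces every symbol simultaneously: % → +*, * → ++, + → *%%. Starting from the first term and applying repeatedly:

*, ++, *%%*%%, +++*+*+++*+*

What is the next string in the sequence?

Expanding +++*+*+++*+*: +→*%%, +→*%%, +→*%%, *→++, +→*%%, *→++, +→*%%, +→*%%, +→*%%, *→++, +→*%%, *→++. Concatenated: *%% *%% *%% ++ *%% ++ *%% *%% *%% ++ *%% ++.

*%%*%%*%%++*%%++*%%*%%*%%++*%%++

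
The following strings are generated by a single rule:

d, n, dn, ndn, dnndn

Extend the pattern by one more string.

ndndnndn

This is a Fibonacci-style word recurrence s(k) = s(k−2)·s(k−1): e.g. d·n = dn.
The next term joins ndn and dnndn.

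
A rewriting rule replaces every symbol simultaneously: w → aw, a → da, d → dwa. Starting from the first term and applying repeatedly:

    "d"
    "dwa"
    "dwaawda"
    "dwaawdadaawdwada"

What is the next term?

Rewriting the 16 symbols of dwaawdadaawdwada one by one yields dwa aw da da aw dwa da dwa da da aw dwa aw da dwa da; concatenated:

dwaawdadaawdwadadwadadaawdwaawdadwada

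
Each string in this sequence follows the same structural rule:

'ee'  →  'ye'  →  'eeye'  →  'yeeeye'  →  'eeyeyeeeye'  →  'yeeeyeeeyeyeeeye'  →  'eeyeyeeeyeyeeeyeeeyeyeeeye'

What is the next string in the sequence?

yeeeyeeeyeyeeeyeeeyeyeeeyeyeeeyeeeyeyeeeye

This is a Fibonacci-style word recurrence s(k) = s(k−2)·s(k−1): e.g. ee·ye = eeye.
The next term joins yeeeyeeeyeyeeeye and eeyeyeeeyeyeeeyeeeyeyeeeye.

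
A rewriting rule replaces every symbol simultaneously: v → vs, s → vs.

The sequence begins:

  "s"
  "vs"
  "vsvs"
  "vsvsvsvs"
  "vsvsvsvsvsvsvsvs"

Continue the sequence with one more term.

Rewriting the 16 symbols of vsvsvsvsvsvsvsvs one by one yields vs vs vs vs vs vs vs vs vs vs vs vs vs vs vs vs; concatenated:

vsvsvsvsvsvsvsvsvsvsvsvsvsvsvsvs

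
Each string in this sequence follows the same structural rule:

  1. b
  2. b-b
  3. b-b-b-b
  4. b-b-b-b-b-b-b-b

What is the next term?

Every step duplicates the string with '-' between the halves.
One more doubling of b-b-b-b-b-b-b-b gives the answer.

b-b-b-b-b-b-b-b-b-b-b-b-b-b-b-b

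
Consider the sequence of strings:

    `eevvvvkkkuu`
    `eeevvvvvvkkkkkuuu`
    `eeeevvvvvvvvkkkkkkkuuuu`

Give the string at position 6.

eeeeeeevvvvvvvvvvvvvvkkkkkkkkkkkkkuuuuuuu

Reading off run lengths: e runs 2, 3, 4; v runs 4, 6, 8; k runs 3, 5, 7; u runs 2, 3, 4 — each is linear in n, where the shown terms are n = 2, 3, 4.
At n = 7 the blocks have lengths 7, 14, 13, 7.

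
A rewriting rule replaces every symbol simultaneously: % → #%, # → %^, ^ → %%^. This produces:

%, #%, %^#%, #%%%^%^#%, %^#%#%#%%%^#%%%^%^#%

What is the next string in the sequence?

Applying the rule to each of the 20 symbols of %^#%#%#%%%^#%%%^%^#% gives the pieces #% %%^ %^ #% %^ #% %^ #% #% #% %%^ %^ #% #% #% %%^ #% %%^ %^ #%, which concatenate to the answer.

#%%%^%^#%%^#%%^#%#%#%%%^%^#%#%#%%%^#%%%^%^#%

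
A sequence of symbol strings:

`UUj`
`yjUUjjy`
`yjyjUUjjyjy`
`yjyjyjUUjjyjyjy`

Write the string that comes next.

Each term wraps the previous one in yj on the left and jy on the right.
One more step from yjyjyjUUjjyjyjy gives the answer.

yjyjyjyjUUjjyjyjyjy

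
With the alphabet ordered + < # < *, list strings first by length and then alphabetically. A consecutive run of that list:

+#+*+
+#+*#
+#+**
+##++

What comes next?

+##+#

Find the rightmost character of +##++ below *, bump it to the next letter, and reset everything to its right to +.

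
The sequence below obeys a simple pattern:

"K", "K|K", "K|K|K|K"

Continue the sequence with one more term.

s(k+1) = s(k)·|·s(k) — each term doubles the last with '|' between the halves.
One more doubling of K|K|K|K gives the answer.

K|K|K|K|K|K|K|K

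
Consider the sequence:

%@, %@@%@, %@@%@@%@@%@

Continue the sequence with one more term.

%@@%@@%@@%@@%@@%@@%@@%@

s(k+1) = s(k)·@·s(k) — each term doubles the last with '@' between the halves.
So the next term is two copies of %@@%@@%@@%@ with '@' between the halves.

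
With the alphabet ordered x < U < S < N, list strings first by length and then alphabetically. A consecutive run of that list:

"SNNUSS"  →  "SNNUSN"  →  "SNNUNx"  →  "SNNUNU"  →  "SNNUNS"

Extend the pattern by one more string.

The successor of SNNUNS increments the rightmost position that isn't already N and resets every position after it to x.

SNNUNN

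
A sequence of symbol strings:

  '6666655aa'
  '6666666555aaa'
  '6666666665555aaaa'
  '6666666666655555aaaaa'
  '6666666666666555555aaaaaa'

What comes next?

The n-th term is 2n+1 6's then n 5's then n a's, where the shown terms are n = 2, 3, 4, 5, 6.
At n = 7 the blocks have lengths 15, 7, 7.

6666666666666665555555aaaaaaa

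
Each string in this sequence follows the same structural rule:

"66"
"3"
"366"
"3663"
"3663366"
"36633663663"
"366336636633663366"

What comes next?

From term 3 onward, concatenate the last term with the second-to-last: 3·66 = 366, 366·3 = 3663, …
So term 8 is 366336636633663366·36633663663.

36633663663366336636633663663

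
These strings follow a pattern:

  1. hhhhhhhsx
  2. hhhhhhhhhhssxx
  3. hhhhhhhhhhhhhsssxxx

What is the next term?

The n-th term is 3n+1 h's then n-1 s's then n-1 x's, where the shown terms are n = 2, 3, 4.
For the next term, n = 5, so the run lengths are 16, 4, 4.

hhhhhhhhhhhhhhhhssssxxxx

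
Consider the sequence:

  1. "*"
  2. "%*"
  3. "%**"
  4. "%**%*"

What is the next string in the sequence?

Each term (from the third on) is the previous term followed by the one before it: term 3 = %*·* = %**.
The next term joins %**%* and %**.

%**%*%**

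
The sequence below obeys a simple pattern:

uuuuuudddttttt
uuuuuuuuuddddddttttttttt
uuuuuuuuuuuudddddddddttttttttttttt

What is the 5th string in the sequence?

Term n consists of 3n+3 u's, followed by 3n d's, followed by 4n+1 t's (n = 1, 2, …).
At n = 5 the blocks have lengths 18, 15, 21.

uuuuuuuuuuuuuuuuuudddddddddddddddttttttttttttttttttttt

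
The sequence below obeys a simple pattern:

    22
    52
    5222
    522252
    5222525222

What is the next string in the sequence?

5222525222522252

Each term (from the third on) is the previous term followed by the one before it: term 3 = 52·22 = 5222.
The next term joins 5222525222 and 522252.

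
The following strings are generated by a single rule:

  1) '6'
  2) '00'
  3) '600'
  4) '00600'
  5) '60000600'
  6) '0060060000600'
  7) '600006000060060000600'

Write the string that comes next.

From term 3 onward, concatenate the second-to-last term with the last: 6·00 = 600, 00·600 = 00600, …
So term 8 is 0060060000600·600006000060060000600.

0060060000600600006000060060000600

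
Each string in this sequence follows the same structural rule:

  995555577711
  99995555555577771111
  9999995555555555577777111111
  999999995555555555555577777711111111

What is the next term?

Reading off run lengths: 9 runs 2, 4, 6, 8; 5 runs 5, 8, 11, 14; 7 runs 3, 4, 5, 6; 1 runs 2, 4, 6, 8 — each is linear in n (n = 1, 2, …).
Setting n = 5 gives 10, 17, 7, 10 characters in each block.

99999999995555555555555555577777771111111111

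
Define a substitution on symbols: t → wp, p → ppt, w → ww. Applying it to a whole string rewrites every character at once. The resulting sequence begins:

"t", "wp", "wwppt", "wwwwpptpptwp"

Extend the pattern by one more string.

Rewriting each symbol of wwwwpptpptwp: w→ww, w→ww, w→ww, w→ww, p→ppt, p→ppt, t→wp, p→ppt, p→ppt, t→wp, w→ww, p→ppt, which concatenates to ww ww ww ww ppt ppt wp ppt ppt wp ww ppt.

wwwwwwwwpptpptwppptpptwpwwppt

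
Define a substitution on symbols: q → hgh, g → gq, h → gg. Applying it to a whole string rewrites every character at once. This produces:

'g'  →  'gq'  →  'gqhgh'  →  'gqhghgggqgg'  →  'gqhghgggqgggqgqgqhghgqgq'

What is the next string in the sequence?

gqhghgggqgggqgqgqhghgqgqgqhghgqhghgqhghgggqgggqhghgqhgh

Applying the rule to each of the 24 symbols of gqhghgggqgggqgqgqhghgqgq gives the pieces gq hgh gg gq gg gq gq gq hgh gq gq gq hgh gq hgh gq hgh gg gq gg gq hgh gq hgh, which concatenate to the answer.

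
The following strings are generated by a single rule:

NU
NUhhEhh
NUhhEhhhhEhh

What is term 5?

The strings grow by a fixed suffix hhEhh each time.
From NUhhEhhhhEhh, 2 further steps: NUhhEhhhhEhh → NUhhEhhhhEhhhhEhh → (answer).

NUhhEhhhhEhhhhEhhhhEhh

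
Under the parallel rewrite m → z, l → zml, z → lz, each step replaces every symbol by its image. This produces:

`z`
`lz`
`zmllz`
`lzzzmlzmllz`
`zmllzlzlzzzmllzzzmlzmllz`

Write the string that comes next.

Applying the rule to each of the 24 symbols of zmllzlzlzzzmllzzzmlzmllz gives the pieces lz z zml zml lz zml lz zml lz lz lz z zml zml lz lz lz z zml lz z zml zml lz, which concatenate to the answer.

lzzzmlzmllzzmllzzmllzlzlzzzmlzmllzlzlzzzmllzzzmlzmllz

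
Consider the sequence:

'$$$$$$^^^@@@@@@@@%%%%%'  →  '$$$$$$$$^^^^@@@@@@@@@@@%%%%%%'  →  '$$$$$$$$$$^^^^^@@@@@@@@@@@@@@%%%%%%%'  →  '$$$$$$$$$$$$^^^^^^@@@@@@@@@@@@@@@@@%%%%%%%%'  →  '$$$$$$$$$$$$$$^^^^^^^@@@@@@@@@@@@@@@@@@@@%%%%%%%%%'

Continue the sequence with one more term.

Term n consists of 2n $'s, followed by n ^'s, followed by 3n-1 @'s, followed by n+2 %'s, where the shown terms are n = 3, 4, 5, 6, 7.
For the next term, n = 8, so the run lengths are 16, 8, 23, 10.

$$$$$$$$$$$$$$$$^^^^^^^^@@@@@@@@@@@@@@@@@@@@@@@%%%%%%%%%%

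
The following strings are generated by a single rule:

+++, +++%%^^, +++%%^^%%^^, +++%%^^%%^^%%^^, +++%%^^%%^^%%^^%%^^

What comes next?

Every step adds %%^^ to the end: s(k+1) = s(k)·%%^^.
So the next term is +++%%^^%%^^%%^^%%^^·%%^^.

+++%%^^%%^^%%^^%%^^%%^^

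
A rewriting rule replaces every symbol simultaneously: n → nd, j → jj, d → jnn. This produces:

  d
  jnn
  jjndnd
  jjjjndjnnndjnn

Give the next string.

φ(jjjjndjnnndjnn) expands symbol-by-symbol to jj jj jj jj nd jnn jj nd nd nd jnn jj nd nd; joining the 14 pieces gives the next term.

jjjjjjjjndjnnjjndndndjnnjjndnd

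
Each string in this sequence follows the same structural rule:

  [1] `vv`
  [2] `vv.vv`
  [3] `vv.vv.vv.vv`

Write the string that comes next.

s(k+1) = s(k)·.·s(k) — each term doubles the last with '.' between the halves.
Doubling vv.vv.vv.vv with '.' between the halves:

vv.vv.vv.vv.vv.vv.vv.vv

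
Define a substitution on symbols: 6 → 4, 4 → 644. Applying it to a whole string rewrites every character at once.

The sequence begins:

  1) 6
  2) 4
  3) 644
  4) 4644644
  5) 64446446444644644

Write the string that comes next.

Applying the rule to each of the 17 symbols of 64446446444644644 gives the pieces 4 644 644 644 4 644 644 4 644 644 644 4 644 644 4 644 644, which concatenate to the answer.

46446446444644644464464464446446444644644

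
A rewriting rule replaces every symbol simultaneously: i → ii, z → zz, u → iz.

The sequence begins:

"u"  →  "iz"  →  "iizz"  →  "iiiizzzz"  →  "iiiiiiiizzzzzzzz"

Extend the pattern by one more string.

Rewriting the 16 symbols of iiiiiiiizzzzzzzz one by one yields ii ii ii ii ii ii ii ii zz zz zz zz zz zz zz zz; concatenated:

iiiiiiiiiiiiiiiizzzzzzzzzzzzzzzz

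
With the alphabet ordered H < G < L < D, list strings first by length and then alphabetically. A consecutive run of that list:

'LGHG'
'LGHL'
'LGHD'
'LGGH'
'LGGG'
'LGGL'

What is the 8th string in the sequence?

LGLH

Stepping forward 2 times from LGGL: LGGL → LGGD, then the target.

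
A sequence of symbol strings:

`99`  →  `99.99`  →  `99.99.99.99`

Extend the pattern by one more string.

s(k+1) = s(k)·.·s(k) — each term doubles the last with '.' between the halves.
So the next term is two copies of 99.99.99.99 with '.' between the halves.

99.99.99.99.99.99.99.99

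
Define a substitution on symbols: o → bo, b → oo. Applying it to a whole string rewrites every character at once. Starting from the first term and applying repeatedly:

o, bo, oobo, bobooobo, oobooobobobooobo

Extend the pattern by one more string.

bobooobobobooobooobooobobobooobo

φ(oobooobobobooobo) expands symbol-by-symbol to bo bo oo bo bo bo oo bo oo bo oo bo bo bo oo bo; joining the 16 pieces gives the next term.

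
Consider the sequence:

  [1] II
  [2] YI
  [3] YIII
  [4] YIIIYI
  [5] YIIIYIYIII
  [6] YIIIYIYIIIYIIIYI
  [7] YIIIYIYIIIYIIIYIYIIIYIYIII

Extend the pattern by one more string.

Each term (from the third on) is the previous term followed by the one before it: term 3 = YI·II = YIII.
So term 8 is YIIIYIYIIIYIIIYIYIIIYIYIII·YIIIYIYIIIYIIIYI.

YIIIYIYIIIYIIIYIYIIIYIYIIIYIIIYIYIIIYIIIYI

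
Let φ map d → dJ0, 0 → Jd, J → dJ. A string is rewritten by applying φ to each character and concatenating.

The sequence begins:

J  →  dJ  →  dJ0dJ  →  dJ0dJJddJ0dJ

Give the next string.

dJ0dJJddJ0dJdJdJ0dJ0dJJddJ0dJ

Expanding dJ0dJJddJ0dJ: d→dJ0, J→dJ, 0→Jd, d→dJ0, J→dJ, J→dJ, d→dJ0, d→dJ0, J→dJ, 0→Jd, d→dJ0, J→dJ. Concatenated: dJ0 dJ Jd dJ0 dJ dJ dJ0 dJ0 dJ Jd dJ0 dJ.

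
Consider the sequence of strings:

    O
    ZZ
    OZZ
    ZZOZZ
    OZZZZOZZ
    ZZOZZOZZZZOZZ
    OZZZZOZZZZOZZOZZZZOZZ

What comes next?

ZZOZZOZZZZOZZOZZZZOZZZZOZZOZZZZOZZ

From term 3 onward, concatenate the second-to-last term with the last: O·ZZ = OZZ, ZZ·OZZ = ZZOZZ, …
The next term joins ZZOZZOZZZZOZZ and OZZZZOZZZZOZZOZZZZOZZ.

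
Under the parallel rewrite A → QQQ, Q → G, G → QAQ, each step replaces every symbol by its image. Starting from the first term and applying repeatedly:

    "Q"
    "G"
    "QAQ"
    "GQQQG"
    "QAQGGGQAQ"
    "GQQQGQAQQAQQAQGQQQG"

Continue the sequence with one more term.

Applying the rule to each of the 19 symbols of GQQQGQAQQAQQAQGQQQG gives the pieces QAQ G G G QAQ G QQQ G G QQQ G G QQQ G QAQ G G G QAQ, which concatenate to the answer.

QAQGGGQAQGQQQGGQQQGGQQQGQAQGGGQAQ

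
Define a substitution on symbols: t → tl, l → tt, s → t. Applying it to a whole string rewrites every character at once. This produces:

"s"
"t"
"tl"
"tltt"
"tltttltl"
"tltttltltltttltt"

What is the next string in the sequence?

Rewriting the 16 symbols of tltttltltltttltt one by one yields tl tt tl tl tl tt tl tt tl tt tl tl tl tt tl tl; concatenated:

tltttltltltttltttltttltltltttltl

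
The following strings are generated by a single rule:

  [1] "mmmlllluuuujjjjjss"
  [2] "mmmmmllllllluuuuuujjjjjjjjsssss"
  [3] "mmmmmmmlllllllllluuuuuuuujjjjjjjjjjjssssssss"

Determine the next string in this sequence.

mmmmmmmmmllllllllllllluuuuuuuuuujjjjjjjjjjjjjjsssssssssss

The n-th term is 2n+1 m's then 3n+1 l's then 2n+2 u's then 3n+2 j's then 3n-1 s's (n = 1, 2, …).
At n = 4 the blocks have lengths 9, 13, 10, 14, 11.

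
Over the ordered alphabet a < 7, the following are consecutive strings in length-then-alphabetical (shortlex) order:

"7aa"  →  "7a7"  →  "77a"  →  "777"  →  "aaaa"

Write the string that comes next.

aaa7

Find the rightmost character of aaaa below 7, bump it to the next letter, and reset everything to its right to a.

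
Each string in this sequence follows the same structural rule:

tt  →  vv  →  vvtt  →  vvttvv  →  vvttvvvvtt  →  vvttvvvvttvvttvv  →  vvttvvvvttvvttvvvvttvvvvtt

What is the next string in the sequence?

vvttvvvvttvvttvvvvttvvvvttvvttvvvvttvvttvv

Each term (from the third on) is the previous term followed by the one before it: term 3 = vv·tt = vvtt.
So term 8 is vvttvvvvttvvttvvvvttvvvvtt·vvttvvvvttvvttvv.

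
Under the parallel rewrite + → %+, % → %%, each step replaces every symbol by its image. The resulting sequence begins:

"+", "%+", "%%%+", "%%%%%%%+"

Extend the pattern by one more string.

Apply φ to %%%%%%%+ symbol by symbol: %→%%, %→%%, %→%%, %→%%, %→%%, %→%%, %→%%, +→%+; joined: %% %% %% %% %% %% %% %+.

%%%%%%%%%%%%%%%+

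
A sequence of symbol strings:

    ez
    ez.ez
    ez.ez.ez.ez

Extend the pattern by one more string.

Every step duplicates the string with '.' between the halves.
Doubling ez.ez.ez.ez with '.' between the halves:

ez.ez.ez.ez.ez.ez.ez.ez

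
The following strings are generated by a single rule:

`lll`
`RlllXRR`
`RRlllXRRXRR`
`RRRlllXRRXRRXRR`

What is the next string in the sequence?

Every step adds R to the front and XRR to the end of the previous string.
Applying this once more to RRRlllXRRXRRXRR:

RRRRlllXRRXRRXRRXRR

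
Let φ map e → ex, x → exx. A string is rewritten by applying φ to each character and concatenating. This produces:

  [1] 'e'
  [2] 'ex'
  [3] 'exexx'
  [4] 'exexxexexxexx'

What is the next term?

exexxexexxexxexexxexexxexxexexxexx

φ(exexxexexxexx) expands symbol-by-symbol to ex exx ex exx exx ex exx ex exx exx ex exx exx; joining the 13 pieces gives the next term.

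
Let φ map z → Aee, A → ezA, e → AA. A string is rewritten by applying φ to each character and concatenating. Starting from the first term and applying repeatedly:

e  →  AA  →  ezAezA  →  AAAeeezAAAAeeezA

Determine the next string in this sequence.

Rewriting the 16 symbols of AAAeeezAAAAeeezA one by one yields ezA ezA ezA AA AA AA Aee ezA ezA ezA ezA AA AA AA Aee ezA; concatenated:

ezAezAezAAAAAAAAeeezAezAezAezAAAAAAAAeeezA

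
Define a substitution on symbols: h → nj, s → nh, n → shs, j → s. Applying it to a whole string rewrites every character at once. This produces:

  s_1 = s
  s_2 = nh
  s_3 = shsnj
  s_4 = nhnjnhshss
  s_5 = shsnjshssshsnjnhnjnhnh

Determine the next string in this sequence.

Replace each of the 22 characters of shsnjshssshsnjnhnjnhnh in place — nh nj nh shs s nh nj nh nh nh nj nh shs s shs nj shs s shs nj shs nj — and concatenate.

nhnjnhshssnhnjnhnhnhnjnhshssshsnjshssshsnjshsnj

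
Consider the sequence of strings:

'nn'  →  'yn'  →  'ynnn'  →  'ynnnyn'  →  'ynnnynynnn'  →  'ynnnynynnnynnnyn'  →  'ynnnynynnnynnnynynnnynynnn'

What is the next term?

ynnnynynnnynnnynynnnynynnnynnnynynnnynnnyn

From term 3 onward, concatenate the last term with the second-to-last: yn·nn = ynnn, ynnn·yn = ynnnyn, …
The next term joins ynnnynynnnynnnynynnnynynnn and ynnnynynnnynnnyn.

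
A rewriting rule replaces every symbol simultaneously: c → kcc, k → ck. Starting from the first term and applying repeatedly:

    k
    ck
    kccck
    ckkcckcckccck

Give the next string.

kccckckkcckccckkcckccckkcckcckccck

Applying the rule to each of the 13 symbols of ckkcckcckccck gives the pieces kcc ck ck kcc kcc ck kcc kcc ck kcc kcc kcc ck, which concatenate to the answer.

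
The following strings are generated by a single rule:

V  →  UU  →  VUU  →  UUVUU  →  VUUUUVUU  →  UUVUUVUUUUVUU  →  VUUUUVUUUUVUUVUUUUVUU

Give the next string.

From term 3 onward, concatenate the second-to-last term with the last: V·UU = VUU, UU·VUU = UUVUU, …
So term 8 is UUVUUVUUUUVUU·VUUUUVUUUUVUUVUUUUVUU.

UUVUUVUUUUVUUVUUUUVUUUUVUUVUUUUVUU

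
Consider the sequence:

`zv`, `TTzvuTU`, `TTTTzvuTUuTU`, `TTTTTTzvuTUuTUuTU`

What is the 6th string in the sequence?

TTTTTTTTTTzvuTUuTUuTUuTUuTU

s(k+1) = TT·s(k)·uTU, so each term gains TT as a prefix and uTU as a suffix.
From TTTTTTzvuTUuTUuTU, 2 further steps: TTTTTTzvuTUuTUuTU → TTTTTTTTzvuTUuTUuTUuTU → (answer).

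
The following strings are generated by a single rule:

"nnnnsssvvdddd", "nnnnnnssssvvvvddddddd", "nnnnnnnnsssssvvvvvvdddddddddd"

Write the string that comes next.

nnnnnnnnnnssssssvvvvvvvvddddddddddddd

Each string has the form n^{2n+2} s^{n+2} v^{2n} d^{3n+1} (n = 1, 2, …).
At n = 4 the blocks have lengths 10, 6, 8, 13.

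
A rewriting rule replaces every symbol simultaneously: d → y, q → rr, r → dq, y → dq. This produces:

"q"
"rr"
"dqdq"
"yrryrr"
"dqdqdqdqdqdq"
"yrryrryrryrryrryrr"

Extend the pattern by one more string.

dqdqdqdqdqdqdqdqdqdqdqdqdqdqdqdqdqdq

Applying the rule to each of the 18 symbols of yrryrryrryrryrryrr gives the pieces dq dq dq dq dq dq dq dq dq dq dq dq dq dq dq dq dq dq, which concatenate to the answer.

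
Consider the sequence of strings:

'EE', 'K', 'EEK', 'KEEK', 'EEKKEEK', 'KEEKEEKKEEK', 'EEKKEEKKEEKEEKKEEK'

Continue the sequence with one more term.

This is a Fibonacci-style word recurrence s(k) = s(k−2)·s(k−1): e.g. EE·K = EEK.
So term 8 is KEEKEEKKEEK·EEKKEEKKEEKEEKKEEK.

KEEKEEKKEEKEEKKEEKKEEKEEKKEEK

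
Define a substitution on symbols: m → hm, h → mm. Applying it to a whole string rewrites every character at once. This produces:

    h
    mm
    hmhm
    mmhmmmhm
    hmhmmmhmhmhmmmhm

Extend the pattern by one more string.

mmhmmmhmhmhmmmhmmmhmmmhmhmhmmmhm

φ(hmhmmmhmhmhmmmhm) expands symbol-by-symbol to mm hm mm hm hm hm mm hm mm hm mm hm hm hm mm hm; joining the 16 pieces gives the next term.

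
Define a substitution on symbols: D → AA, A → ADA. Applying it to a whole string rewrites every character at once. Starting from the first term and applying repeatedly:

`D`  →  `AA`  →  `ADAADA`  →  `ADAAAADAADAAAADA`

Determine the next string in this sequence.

Rewriting the 16 symbols of ADAAAADAADAAAADA one by one yields ADA AA ADA ADA ADA ADA AA ADA ADA AA ADA ADA ADA ADA AA ADA; concatenated:

ADAAAADAADAADAADAAAADAADAAAADAADAADAADAAAADA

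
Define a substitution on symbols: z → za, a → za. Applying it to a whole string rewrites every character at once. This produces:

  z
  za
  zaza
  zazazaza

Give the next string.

Expanding zazazaza: z→za, a→za, z→za, a→za, z→za, a→za, z→za, a→za. Concatenated: za za za za za za za za.

zazazazazazazaza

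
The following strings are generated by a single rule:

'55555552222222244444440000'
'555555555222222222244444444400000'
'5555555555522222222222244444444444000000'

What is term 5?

555555555555555222222222222222244444444444444400000000

The n-th term is 2n+1 5's then 2n+2 2's then 2n+1 4's then n+1 0's, where the shown terms are n = 3, 4, 5.
For term 5, n = 7, so the run lengths are 15, 16, 15, 8.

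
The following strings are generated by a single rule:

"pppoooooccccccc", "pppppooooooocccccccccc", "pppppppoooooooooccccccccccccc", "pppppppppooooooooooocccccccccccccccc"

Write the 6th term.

Term n consists of 2n-1 p's, followed by 2n+1 o's, followed by 3n+1 c's, where the shown terms are n = 2, 3, 4, 5.
Setting n = 7 gives 13, 15, 22 characters in each block.

pppppppppppppooooooooooooooocccccccccccccccccccccc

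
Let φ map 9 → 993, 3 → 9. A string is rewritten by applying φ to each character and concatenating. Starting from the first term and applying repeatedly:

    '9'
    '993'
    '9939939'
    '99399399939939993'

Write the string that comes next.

Applying the rule to each of the 17 symbols of 99399399939939993 gives the pieces 993 993 9 993 993 9 993 993 993 9 993 993 9 993 993 993 9, which concatenate to the answer.

99399399939939993993993999399399939939939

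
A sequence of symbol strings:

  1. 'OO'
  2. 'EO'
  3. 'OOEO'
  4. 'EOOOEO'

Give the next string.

OOEOEOOOEO

Each term (from the third on) is the two preceding terms concatenated in order: term 3 = OO·EO = OOEO.
The next term joins OOEO and EOOOEO.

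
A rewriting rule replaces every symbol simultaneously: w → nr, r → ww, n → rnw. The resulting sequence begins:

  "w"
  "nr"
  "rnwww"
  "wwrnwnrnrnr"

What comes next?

Apply φ to wwrnwnrnrnr symbol by symbol: w→nr, w→nr, r→ww, n→rnw, w→nr, n→rnw, r→ww, n→rnw, r→ww, n→rnw, r→ww; joined: nr nr ww rnw nr rnw ww rnw ww rnw ww.

nrnrwwrnwnrrnwwwrnwwwrnwww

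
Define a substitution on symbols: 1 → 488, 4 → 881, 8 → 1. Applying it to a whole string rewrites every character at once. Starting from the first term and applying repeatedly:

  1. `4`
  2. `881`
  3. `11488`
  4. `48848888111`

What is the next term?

Rewriting each symbol of 48848888111: 4→881, 8→1, 8→1, 4→881, 8→1, 8→1, 8→1, 8→1, 1→488, 1→488, 1→488, which concatenates to 881 1 1 881 1 1 1 1 488 488 488.

881118811111488488488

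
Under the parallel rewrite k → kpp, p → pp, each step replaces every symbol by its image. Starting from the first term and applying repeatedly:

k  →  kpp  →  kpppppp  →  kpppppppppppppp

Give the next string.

kpppppppppppppppppppppppppppppp

Applying the rule to each of the 15 symbols of kpppppppppppppp gives the pieces kpp pp pp pp pp pp pp pp pp pp pp pp pp pp pp, which concatenate to the answer.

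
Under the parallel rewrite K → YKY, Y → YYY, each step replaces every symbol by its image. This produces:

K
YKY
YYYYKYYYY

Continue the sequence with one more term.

Rewriting each symbol of YYYYKYYYY: Y→YYY, Y→YYY, Y→YYY, Y→YYY, K→YKY, Y→YYY, Y→YYY, Y→YYY, Y→YYY, which concatenates to YYY YYY YYY YYY YKY YYY YYY YYY YYY.

YYYYYYYYYYYYYKYYYYYYYYYYYYY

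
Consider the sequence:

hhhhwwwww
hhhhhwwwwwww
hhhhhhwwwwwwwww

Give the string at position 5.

hhhhhhhhwwwwwwwwwwwww

Reading off run lengths: h runs 4, 5, 6; w runs 5, 7, 9 — each is linear in n, where the shown terms are n = 3, 4, 5.
Setting n = 7 gives 8, 13 characters in each block.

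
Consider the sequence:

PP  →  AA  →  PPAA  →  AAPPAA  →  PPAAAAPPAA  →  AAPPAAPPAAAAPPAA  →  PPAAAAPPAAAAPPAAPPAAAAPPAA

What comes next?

This is a Fibonacci-style word recurrence s(k) = s(k−2)·s(k−1): e.g. PP·AA = PPAA.
Continuing: AAPPAAPPAAAAPPAA · PPAAAAPPAAAAPPAAPPAAAAPPAA gives term 8.

AAPPAAPPAAAAPPAAPPAAAAPPAAAAPPAAPPAAAAPPAA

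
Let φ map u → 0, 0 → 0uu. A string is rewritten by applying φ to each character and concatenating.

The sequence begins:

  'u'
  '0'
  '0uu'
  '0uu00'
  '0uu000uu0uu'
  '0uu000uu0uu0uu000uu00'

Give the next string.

0uu000uu0uu0uu000uu000uu000uu0uu0uu000uu0uu

Replace each of the 21 characters of 0uu000uu0uu0uu000uu00 in place — 0uu 0 0 0uu 0uu 0uu 0 0 0uu 0 0 0uu 0 0 0uu 0uu 0uu 0 0 0uu 0uu — and concatenate.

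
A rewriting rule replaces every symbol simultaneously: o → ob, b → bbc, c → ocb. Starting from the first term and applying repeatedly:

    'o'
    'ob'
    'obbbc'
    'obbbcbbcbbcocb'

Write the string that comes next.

φ(obbbcbbcbbcocb) expands symbol-by-symbol to ob bbc bbc bbc ocb bbc bbc ocb bbc bbc ocb ob ocb bbc; joining the 14 pieces gives the next term.

obbbcbbcbbcocbbbcbbcocbbbcbbcocbobocbbbc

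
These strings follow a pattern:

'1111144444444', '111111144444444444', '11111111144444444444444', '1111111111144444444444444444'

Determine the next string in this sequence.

111111111111144444444444444444444

Reading off run lengths: 1 runs 5, 7, 9, 11; 4 runs 8, 11, 14, 17 — each is linear in n, where the shown terms are n = 3, 4, 5, 6.
At n = 7 the blocks have lengths 13, 20.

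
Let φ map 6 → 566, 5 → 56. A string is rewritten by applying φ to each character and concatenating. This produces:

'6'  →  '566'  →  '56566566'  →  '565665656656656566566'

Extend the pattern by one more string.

5656656566566565665656656656566566565665656656656566566

Applying the rule to each of the 21 symbols of 565665656656656566566 gives the pieces 56 566 56 566 566 56 566 56 566 566 56 566 566 56 566 56 566 566 56 566 566, which concatenate to the answer.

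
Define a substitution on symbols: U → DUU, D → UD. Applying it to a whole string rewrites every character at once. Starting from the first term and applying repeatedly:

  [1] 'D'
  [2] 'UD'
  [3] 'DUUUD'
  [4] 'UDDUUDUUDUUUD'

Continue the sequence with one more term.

DUUUDUDDUUDUUUDDUUDUUUDDUUDUUDUUUD

Applying the rule to each of the 13 symbols of UDDUUDUUDUUUD gives the pieces DUU UD UD DUU DUU UD DUU DUU UD DUU DUU DUU UD, which concatenate to the answer.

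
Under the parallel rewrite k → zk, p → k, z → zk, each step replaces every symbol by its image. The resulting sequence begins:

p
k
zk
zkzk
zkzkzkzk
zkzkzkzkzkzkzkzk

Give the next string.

Replace each of the 16 characters of zkzkzkzkzkzkzkzk in place — zk zk zk zk zk zk zk zk zk zk zk zk zk zk zk zk — and concatenate.

zkzkzkzkzkzkzkzkzkzkzkzkzkzkzkzk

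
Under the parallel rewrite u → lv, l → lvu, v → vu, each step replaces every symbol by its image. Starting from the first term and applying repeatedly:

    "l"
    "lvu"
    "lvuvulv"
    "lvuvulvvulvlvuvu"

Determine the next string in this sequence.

φ(lvuvulvvulvlvuvu) expands symbol-by-symbol to lvu vu lv vu lv lvu vu vu lv lvu vu lvu vu lv vu lv; joining the 16 pieces gives the next term.

lvuvulvvulvlvuvuvulvlvuvulvuvulvvulv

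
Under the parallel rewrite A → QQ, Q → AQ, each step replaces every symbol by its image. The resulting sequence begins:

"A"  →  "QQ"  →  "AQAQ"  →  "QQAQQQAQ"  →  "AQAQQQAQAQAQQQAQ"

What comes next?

Rewriting the 16 symbols of AQAQQQAQAQAQQQAQ one by one yields QQ AQ QQ AQ AQ AQ QQ AQ QQ AQ QQ AQ AQ AQ QQ AQ; concatenated:

QQAQQQAQAQAQQQAQQQAQQQAQAQAQQQAQ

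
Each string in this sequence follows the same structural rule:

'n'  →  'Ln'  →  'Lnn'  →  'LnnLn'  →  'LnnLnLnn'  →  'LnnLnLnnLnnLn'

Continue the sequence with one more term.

Each term (from the third on) is the previous term followed by the one before it: term 3 = Ln·n = Lnn.
The next term joins LnnLnLnnLnnLn and LnnLnLnn.

LnnLnLnnLnnLnLnnLnLnn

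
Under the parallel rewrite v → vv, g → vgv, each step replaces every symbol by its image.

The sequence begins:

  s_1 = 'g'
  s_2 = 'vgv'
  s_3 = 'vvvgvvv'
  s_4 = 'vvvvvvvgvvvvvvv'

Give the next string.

Rewriting the 15 symbols of vvvvvvvgvvvvvvv one by one yields vv vv vv vv vv vv vv vgv vv vv vv vv vv vv vv; concatenated:

vvvvvvvvvvvvvvvgvvvvvvvvvvvvvvv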